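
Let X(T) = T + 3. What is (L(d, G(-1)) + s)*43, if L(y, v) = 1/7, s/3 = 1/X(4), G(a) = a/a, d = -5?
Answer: 172/7 ≈ 24.571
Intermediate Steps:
G(a) = 1
X(T) = 3 + T
s = 3/7 (s = 3/(3 + 4) = 3/7 ≈ 0.42857)
L(y, v) = ⅐
(L(d, G(-1)) + s)*43 = (⅐ + 3/7)*43 = (4/7)*43 = 172/7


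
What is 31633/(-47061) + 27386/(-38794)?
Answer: -179713082/130406031 ≈ -1.3781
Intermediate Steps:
31633/(-47061) + 27386/(-38794) = 31633*(-1/47061) + 27386*(-1/38794) = -4519/6723 - 13693/19397 = -179713082/130406031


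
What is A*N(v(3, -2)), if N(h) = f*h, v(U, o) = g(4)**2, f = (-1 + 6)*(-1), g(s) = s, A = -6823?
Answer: 545840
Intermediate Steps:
f = -5 (f = 5*(-1) = -5)
v(U, o) = 16 (v(U, o) = 4**2 = 16)
N(h) = -5*h
A*N(v(3, -2)) = -(-34115)*16 = -6823*(-80) = 545840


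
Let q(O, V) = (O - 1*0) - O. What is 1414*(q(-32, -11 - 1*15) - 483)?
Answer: -682962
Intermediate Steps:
q(O, V) = 0 (q(O, V) = (O + 0) - O = O - O = 0)
1414*(q(-32, -11 - 1*15) - 483) = 1414*(0 - 483) = 1414*(-483) = -682962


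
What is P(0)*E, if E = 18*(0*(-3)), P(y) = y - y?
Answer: 0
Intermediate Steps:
P(y) = 0
E = 0 (E = 18*0 = 0)
P(0)*E = 0*0 = 0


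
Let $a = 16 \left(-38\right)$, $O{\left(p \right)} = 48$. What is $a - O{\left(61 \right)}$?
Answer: $-656$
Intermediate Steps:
$a = -608$
$a - O{\left(61 \right)} = -608 - 48 = -656$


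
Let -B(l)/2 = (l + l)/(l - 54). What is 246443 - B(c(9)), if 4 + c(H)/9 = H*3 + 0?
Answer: 4189623/17 ≈ 2.4645e+5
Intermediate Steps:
c(H) = -36 + 27*H (c(H) = -36 + 9*(H*3 + 0) = -36 + 9*(3*H + 0) = -36 + 9*(3*H) = -36 + 27*H)
B(l) = -4*l/(-54 + l) (B(l) = -2*(l + l)/(l - 54) = -2*2*l/(-54 + l) = -4*l/(-54 + l))
246443 - B(c(9)) = 246443 - (-4)*(-36 + 27*9)/(-54 + (-36 + 27*9)) = 246443 - (-4)*(-36 + 243)/(-54 + (-36 + 243)) = 246443 - (-4)*207/(-54 + 207) = 246443 - (-4)*207/153 = 246443 - 1*(-92/17) = 246443 + 92/17 = 4189623/17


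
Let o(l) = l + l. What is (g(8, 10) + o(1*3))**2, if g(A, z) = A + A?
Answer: 484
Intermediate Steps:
g(A, z) = 2*A
o(l) = 2*l
(g(8, 10) + o(1*3))**2 = (2*8 + 2*(1*3))**2 = (16 + 2*3)**2 = (16 + 6)**2 = 22**2 = 484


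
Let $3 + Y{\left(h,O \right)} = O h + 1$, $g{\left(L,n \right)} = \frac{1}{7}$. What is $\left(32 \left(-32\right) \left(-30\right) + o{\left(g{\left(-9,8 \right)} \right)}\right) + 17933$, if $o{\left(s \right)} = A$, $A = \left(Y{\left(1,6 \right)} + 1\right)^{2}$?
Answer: $48678$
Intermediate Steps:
$g{\left(L,n \right)} = \frac{1}{7}$
$Y{\left(h,O \right)} = -2 + O h$ ($Y{\left(h,O \right)} = -3 + \left(O h + 1\right) = -3 + \left(1 + O h\right) = -2 + O h$)
$A = 25$ ($A = \left(\left(-2 + 6 \cdot 1\right) + 1\right)^{2} = \left(\left(-2 + 6\right) + 1\right)^{2} = \left(4 + 1\right)^{2} = 5^{2} = 25$)
$o{\left(s \right)} = 25$
$\left(32 \left(-32\right) \left(-30\right) + o{\left(g{\left(-9,8 \right)} \right)}\right) + 17933 = \left(32 \left(-32\right) \left(-30\right) + 25\right) + 17933 = \left(\left(-1024\right) \left(-30\right) + 25\right) + 17933 = \left(30720 + 25\right) + 17933 = 30745 + 17933 = 48678$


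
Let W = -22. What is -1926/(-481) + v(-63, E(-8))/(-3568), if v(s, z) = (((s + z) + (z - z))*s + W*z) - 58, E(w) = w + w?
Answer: 4336617/1716208 ≈ 2.5269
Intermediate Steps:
E(w) = 2*w
v(s, z) = -58 - 22*z + s*(s + z) (v(s, z) = (((s + z) + (z - z))*s - 22*z) - 58 = (((s + z) + 0)*s - 22*z) - 58 = ((s + z)*s - 22*z) - 58 = (s*(s + z) - 22*z) - 58 = (-22*z + s*(s + z)) - 58 = -58 - 22*z + s*(s + z))
-1926/(-481) + v(-63, E(-8))/(-3568) = -1926/(-481) + (-58 + (-63)² - 44*(-8) - 126*(-8))/(-3568) = -1926*(-1/481) + (-58 + 3969 - 22*(-16) - 63*(-16))*(-1/3568) = 1926/481 + (-58 + 3969 + 352 + 1008)*(-1/3568) = 1926/481 + 5271*(-1/3568) = 1926/481 - 5271/3568 = 4336617/1716208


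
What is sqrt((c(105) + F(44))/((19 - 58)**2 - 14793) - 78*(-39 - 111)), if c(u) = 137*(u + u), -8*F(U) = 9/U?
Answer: sqrt(110810518889609)/97328 ≈ 108.16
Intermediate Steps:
F(U) = -9/(8*U)
c(u) = 274*u (c(u) = 137*(2*u) = 274*u)
sqrt((c(105) + F(44))/((19 - 58)**2 - 14793) - 78*(-39 - 111)) = sqrt((274*105 - 9/8/44)/((19 - 58)**2 - 14793) - 78*(-39 - 111)) = sqrt((28770 - 9/8*1/44)/((-39)**2 - 14793) - 78*(-150)) = sqrt((28770 - 9/352)/(1521 - 14793) + 11700) = sqrt((10127031/352)/(-13272) + 11700) = sqrt((10127031/352)*(-1/13272) + 11700) = sqrt(-3375677/1557248 + 11700) = sqrt(18216425923/1557248) = sqrt(110810518889609)/97328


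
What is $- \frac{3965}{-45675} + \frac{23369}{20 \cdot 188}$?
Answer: $\frac{43291499}{6869520} \approx 6.302$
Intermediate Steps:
$- \frac{3965}{-45675} + \frac{23369}{20 \cdot 188} = \left(-3965\right) \left(- \frac{1}{45675}\right) + \frac{23369}{3760} = \frac{793}{9135} + 23369 \cdot \frac{1}{3760} = \frac{793}{9135} + \frac{23369}{3760} = \frac{43291499}{6869520}$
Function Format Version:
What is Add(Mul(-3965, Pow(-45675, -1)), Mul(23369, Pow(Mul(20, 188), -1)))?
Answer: Rational(43291499, 6869520) ≈ 6.3020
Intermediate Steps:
Add(Mul(-3965, Pow(-45675, -1)), Mul(23369, Pow(Mul(20, 188), -1))) = Add(Mul(-3965, Rational(-1, 45675)), Mul(23369, Pow(3760, -1))) = Add(Rational(793, 9135), Mul(23369, Rational(1, 3760))) = Add(Rational(793, 9135), Rational(23369, 3760)) = Rational(43291499, 6869520)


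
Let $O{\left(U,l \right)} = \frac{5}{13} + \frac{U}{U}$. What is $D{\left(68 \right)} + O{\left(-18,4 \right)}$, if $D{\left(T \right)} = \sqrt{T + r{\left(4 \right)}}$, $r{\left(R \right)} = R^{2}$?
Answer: $\frac{18}{13} + 2 \sqrt{21} \approx 10.55$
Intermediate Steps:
$O{\left(U,l \right)} = \frac{18}{13}$ ($O{\left(U,l \right)} = 5 \cdot \frac{1}{13} + 1 = \frac{5}{13} + 1 = \frac{18}{13}$)
$D{\left(T \right)} = \sqrt{16 + T}$ ($D{\left(T \right)} = \sqrt{T + 4^{2}} = \sqrt{T + 16} = \sqrt{16 + T}$)
$D{\left(68 \right)} + O{\left(-18,4 \right)} = \sqrt{16 + 68} + \frac{18}{13} = \sqrt{84} + \frac{18}{13} = 2 \sqrt{21} + \frac{18}{13} = \frac{18}{13} + 2 \sqrt{21}$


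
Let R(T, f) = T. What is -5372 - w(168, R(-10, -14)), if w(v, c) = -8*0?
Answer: -5372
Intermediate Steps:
w(v, c) = 0
-5372 - w(168, R(-10, -14)) = -5372 - 1*0 = -5372 + 0 = -5372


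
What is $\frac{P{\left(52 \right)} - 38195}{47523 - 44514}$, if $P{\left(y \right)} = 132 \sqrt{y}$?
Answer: $- \frac{38195}{3009} + \frac{88 \sqrt{13}}{1003} \approx -12.377$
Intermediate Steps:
$\frac{P{\left(52 \right)} - 38195}{47523 - 44514} = \frac{132 \sqrt{52} - 38195}{47523 - 44514} = \frac{132 \cdot 2 \sqrt{13} - 38195}{3009} = \left(264 \sqrt{13} - 38195\right) \frac{1}{3009} = \left(-38195 + 264 \sqrt{13}\right) \frac{1}{3009} = - \frac{38195}{3009} + \frac{88 \sqrt{13}}{1003}$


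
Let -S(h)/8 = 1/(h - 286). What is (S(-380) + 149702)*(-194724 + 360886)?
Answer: 8283303644740/333 ≈ 2.4875e+10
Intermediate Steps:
S(h) = -8/(-286 + h) (S(h) = -8/(h - 286) = -8/(-286 + h))
(S(-380) + 149702)*(-194724 + 360886) = (-8/(-286 - 380) + 149702)*(-194724 + 360886) = (-8/(-666) + 149702)*166162 = (-8*(-1/666) + 149702)*166162 = (4/333 + 149702)*166162 = (49850770/333)*166162 = 8283303644740/333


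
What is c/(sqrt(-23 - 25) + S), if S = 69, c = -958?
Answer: -22034/1603 + 3832*I*sqrt(3)/4809 ≈ -13.745 + 1.3802*I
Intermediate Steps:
c/(sqrt(-23 - 25) + S) = -958/(sqrt(-23 - 25) + 69) = -958/(sqrt(-48) + 69) = -958/(4*I*sqrt(3) + 69) = -958/(69 + 4*I*sqrt(3))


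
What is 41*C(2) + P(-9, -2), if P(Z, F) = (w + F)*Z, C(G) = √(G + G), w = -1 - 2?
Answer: 127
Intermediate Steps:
w = -3
C(G) = √2*√G (C(G) = √(2*G) = √2*√G)
P(Z, F) = Z*(-3 + F) (P(Z, F) = (-3 + F)*Z = Z*(-3 + F))
41*C(2) + P(-9, -2) = 41*(√2*√2) - 9*(-3 - 2) = 41*2 - 9*(-5) = 82 + 45 = 127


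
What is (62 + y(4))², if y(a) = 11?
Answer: 5329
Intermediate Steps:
(62 + y(4))² = (62 + 11)² = 73² = 5329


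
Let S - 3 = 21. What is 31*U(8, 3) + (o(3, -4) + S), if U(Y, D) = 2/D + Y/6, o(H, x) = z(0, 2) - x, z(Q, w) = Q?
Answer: 90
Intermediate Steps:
S = 24 (S = 3 + 21 = 24)
o(H, x) = -x (o(H, x) = 0 - x = -x)
U(Y, D) = 2/D + Y/6 (U(Y, D) = 2/D + Y*(1/6) = 2/D + Y/6)
31*U(8, 3) + (o(3, -4) + S) = 31*(2/3 + (1/6)*8) + (-1*(-4) + 24) = 31*(2*(1/3) + 4/3) + (4 + 24) = 31*(2/3 + 4/3) + 28 = 31*2 + 28 = 62 + 28 = 90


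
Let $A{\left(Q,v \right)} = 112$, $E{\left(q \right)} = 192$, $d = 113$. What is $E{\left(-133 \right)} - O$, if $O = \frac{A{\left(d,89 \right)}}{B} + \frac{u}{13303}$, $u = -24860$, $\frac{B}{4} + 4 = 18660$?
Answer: $\frac{226953411}{1170664} \approx 193.87$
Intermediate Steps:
$B = 74624$ ($B = -16 + 4 \cdot 18660 = -16 + 74640 = 74624$)
$O = - \frac{2185923}{1170664}$ ($O = \frac{112}{74624} - \frac{24860}{13303} = 112 \cdot \frac{1}{74624} - \frac{24860}{13303} = \frac{7}{4664} - \frac{24860}{13303} = - \frac{2185923}{1170664} \approx -1.8673$)
$E{\left(-133 \right)} - O = 192 - - \frac{2185923}{1170664} = 192 + \frac{2185923}{1170664} = \frac{226953411}{1170664}$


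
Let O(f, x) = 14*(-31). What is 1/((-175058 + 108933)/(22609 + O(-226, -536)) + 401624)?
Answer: 887/356237843 ≈ 2.4899e-6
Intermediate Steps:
O(f, x) = -434
1/((-175058 + 108933)/(22609 + O(-226, -536)) + 401624) = 1/((-175058 + 108933)/(22609 - 434) + 401624) = 1/(-66125/22175 + 401624) = 1/(-66125*1/22175 + 401624) = 1/(-2645/887 + 401624) = 1/(356237843/887) = 887/356237843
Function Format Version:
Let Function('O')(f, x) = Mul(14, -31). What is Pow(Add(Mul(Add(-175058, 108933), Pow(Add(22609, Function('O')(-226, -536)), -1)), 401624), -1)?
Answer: Rational(887, 356237843) ≈ 2.4899e-6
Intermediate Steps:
Function('O')(f, x) = -434
Pow(Add(Mul(Add(-175058, 108933), Pow(Add(22609, Function('O')(-226, -536)), -1)), 401624), -1) = Pow(Add(Mul(Add(-175058, 108933), Pow(Add(22609, -434), -1)), 401624), -1) = Pow(Add(Mul(-66125, Pow(22175, -1)), 401624), -1) = Pow(Add(Mul(-66125, Rational(1, 22175)), 401624), -1) = Pow(Add(Rational(-2645, 887), 401624), -1) = Pow(Rational(356237843, 887), -1) = Rational(887, 356237843)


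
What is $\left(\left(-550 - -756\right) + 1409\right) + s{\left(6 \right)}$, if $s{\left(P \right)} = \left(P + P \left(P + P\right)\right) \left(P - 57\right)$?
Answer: $-2363$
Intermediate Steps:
$s{\left(P \right)} = \left(-57 + P\right) \left(P + 2 P^{2}\right)$ ($s{\left(P \right)} = \left(P + P 2 P\right) \left(-57 + P\right) = \left(P + 2 P^{2}\right) \left(-57 + P\right) = \left(-57 + P\right) \left(P + 2 P^{2}\right)$)
$\left(\left(-550 - -756\right) + 1409\right) + s{\left(6 \right)} = \left(\left(-550 - -756\right) + 1409\right) + 6 \left(-57 - 678 + 2 \cdot 6^{2}\right) = \left(\left(-550 + 756\right) + 1409\right) + 6 \left(-57 - 678 + 2 \cdot 36\right) = \left(206 + 1409\right) + 6 \left(-57 - 678 + 72\right) = 1615 + 6 \left(-663\right) = 1615 - 3978 = -2363$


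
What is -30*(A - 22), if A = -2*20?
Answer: 1860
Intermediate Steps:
A = -40
-30*(A - 22) = -30*(-40 - 22) = -30*(-62) = 1860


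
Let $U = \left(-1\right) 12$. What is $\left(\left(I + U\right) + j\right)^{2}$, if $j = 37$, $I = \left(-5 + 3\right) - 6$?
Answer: $289$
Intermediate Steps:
$I = -8$ ($I = -2 - 6 = -8$)
$U = -12$
$\left(\left(I + U\right) + j\right)^{2} = \left(\left(-8 - 12\right) + 37\right)^{2} = \left(-20 + 37\right)^{2} = 17^{2} = 289$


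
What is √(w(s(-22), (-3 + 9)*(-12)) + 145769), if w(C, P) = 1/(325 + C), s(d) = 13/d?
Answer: 5*√33000009055/2379 ≈ 381.80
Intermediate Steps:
√(w(s(-22), (-3 + 9)*(-12)) + 145769) = √(1/(325 + 13/(-22)) + 145769) = √(1/(325 + 13*(-1/22)) + 145769) = √(1/(325 - 13/22) + 145769) = √(1/(7137/22) + 145769) = √(22/7137 + 145769) = √(1040353375/7137) = 5*√33000009055/2379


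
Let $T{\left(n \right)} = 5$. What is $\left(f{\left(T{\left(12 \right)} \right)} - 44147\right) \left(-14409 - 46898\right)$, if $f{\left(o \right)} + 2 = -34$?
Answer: $2708727181$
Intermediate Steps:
$f{\left(o \right)} = -36$ ($f{\left(o \right)} = -2 - 34 = -36$)
$\left(f{\left(T{\left(12 \right)} \right)} - 44147\right) \left(-14409 - 46898\right) = \left(-36 - 44147\right) \left(-14409 - 46898\right) = \left(-44183\right) \left(-61307\right) = 2708727181$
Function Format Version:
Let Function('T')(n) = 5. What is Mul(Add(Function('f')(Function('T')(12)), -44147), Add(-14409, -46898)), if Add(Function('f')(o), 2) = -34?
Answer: 2708727181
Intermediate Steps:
Function('f')(o) = -36 (Function('f')(o) = Add(-2, -34) = -36)
Mul(Add(Function('f')(Function('T')(12)), -44147), Add(-14409, -46898)) = Mul(Add(-36, -44147), Add(-14409, -46898)) = Mul(-44183, -61307) = 2708727181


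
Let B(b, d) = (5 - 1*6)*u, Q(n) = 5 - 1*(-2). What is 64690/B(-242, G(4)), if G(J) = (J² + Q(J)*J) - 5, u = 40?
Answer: -6469/4 ≈ -1617.3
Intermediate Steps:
Q(n) = 7 (Q(n) = 5 + 2 = 7)
G(J) = -5 + J² + 7*J (G(J) = (J² + 7*J) - 5 = -5 + J² + 7*J)
B(b, d) = -40 (B(b, d) = (5 - 1*6)*40 = (5 - 6)*40 = -1*40 = -40)
64690/B(-242, G(4)) = 64690/(-40) = 64690*(-1/40) = -6469/4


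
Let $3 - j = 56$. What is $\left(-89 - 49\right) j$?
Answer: $7314$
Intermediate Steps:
$j = -53$ ($j = 3 - 56 = -53$)
$\left(-89 - 49\right) j = \left(-89 - 49\right) \left(-53\right) = \left(-138\right) \left(-53\right) = 7314$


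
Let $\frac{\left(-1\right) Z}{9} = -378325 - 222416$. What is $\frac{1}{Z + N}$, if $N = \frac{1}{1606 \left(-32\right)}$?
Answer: $\frac{51392}{277859533247} \approx 1.8496 \cdot 10^{-7}$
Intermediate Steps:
$N = - \frac{1}{51392}$ ($N = \frac{1}{-51392} = - \frac{1}{51392} \approx -1.9458 \cdot 10^{-5}$)
$Z = 5406669$ ($Z = - 9 \left(-378325 - 222416\right) = \left(-9\right) \left(-600741\right) = 5406669$)
$\frac{1}{Z + N} = \frac{1}{5406669 - \frac{1}{51392}} = \frac{1}{\frac{277859533247}{51392}} = \frac{51392}{277859533247}$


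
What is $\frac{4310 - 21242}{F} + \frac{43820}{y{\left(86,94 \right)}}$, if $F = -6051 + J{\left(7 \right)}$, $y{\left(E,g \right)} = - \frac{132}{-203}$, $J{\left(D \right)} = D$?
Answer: $\frac{3360399704}{49863} \approx 67393.0$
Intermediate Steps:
$y{\left(E,g \right)} = \frac{132}{203}$ ($y{\left(E,g \right)} = \left(-132\right) \left(- \frac{1}{203}\right) = \frac{132}{203}$)
$F = -6044$ ($F = -6051 + 7 = -6044$)
$\frac{4310 - 21242}{F} + \frac{43820}{y{\left(86,94 \right)}} = \frac{4310 - 21242}{-6044} + \frac{43820}{\frac{132}{203}} = \left(-16932\right) \left(- \frac{1}{6044}\right) + 43820 \cdot \frac{203}{132} = \frac{4233}{1511} + \frac{2223865}{33} = \frac{3360399704}{49863}$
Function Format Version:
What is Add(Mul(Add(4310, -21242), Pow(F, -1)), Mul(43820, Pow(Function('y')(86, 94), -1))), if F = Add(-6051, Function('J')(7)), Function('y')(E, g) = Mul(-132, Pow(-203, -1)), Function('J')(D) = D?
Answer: Rational(3360399704, 49863) ≈ 67393.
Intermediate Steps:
Function('y')(E, g) = Rational(132, 203) (Function('y')(E, g) = Mul(-132, Rational(-1, 203)) = Rational(132, 203))
F = -6044 (F = Add(-6051, 7) = -6044)
Add(Mul(Add(4310, -21242), Pow(F, -1)), Mul(43820, Pow(Function('y')(86, 94), -1))) = Add(Mul(Add(4310, -21242), Pow(-6044, -1)), Mul(43820, Pow(Rational(132, 203), -1))) = Add(Mul(-16932, Rational(-1, 6044)), Mul(43820, Rational(203, 132))) = Add(Rational(4233, 1511), Rational(2223865, 33)) = Rational(3360399704, 49863)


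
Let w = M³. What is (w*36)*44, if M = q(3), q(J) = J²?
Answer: 1154736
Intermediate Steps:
M = 9 (M = 3² = 9)
w = 729 (w = 9³ = 729)
(w*36)*44 = (729*36)*44 = 26244*44 = 1154736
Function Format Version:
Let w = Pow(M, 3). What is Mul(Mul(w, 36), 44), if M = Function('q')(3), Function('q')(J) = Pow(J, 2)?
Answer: 1154736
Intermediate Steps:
M = 9 (M = Pow(3, 2) = 9)
w = 729 (w = Pow(9, 3) = 729)
Mul(Mul(w, 36), 44) = Mul(Mul(729, 36), 44) = Mul(26244, 44) = 1154736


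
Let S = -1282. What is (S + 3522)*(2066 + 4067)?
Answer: 13737920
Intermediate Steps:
(S + 3522)*(2066 + 4067) = (-1282 + 3522)*(2066 + 4067) = 2240*6133 = 13737920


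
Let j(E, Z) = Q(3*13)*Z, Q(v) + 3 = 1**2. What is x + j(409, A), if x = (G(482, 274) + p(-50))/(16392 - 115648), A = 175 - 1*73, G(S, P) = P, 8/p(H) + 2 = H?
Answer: -32903809/161291 ≈ -204.00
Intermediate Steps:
p(H) = 8/(-2 + H)
Q(v) = -2 (Q(v) = -3 + 1**2 = -3 + 1 = -2)
A = 102 (A = 175 - 73 = 102)
j(E, Z) = -2*Z
x = -445/161291 (x = (274 + 8/(-2 - 50))/(16392 - 115648) = (274 + 8/(-52))/(-99256) = (274 + 8*(-1/52))*(-1/99256) = (274 - 2/13)*(-1/99256) = (3560/13)*(-1/99256) = -445/161291 ≈ -0.0027590)
x + j(409, A) = -445/161291 - 2*102 = -445/161291 - 204 = -32903809/161291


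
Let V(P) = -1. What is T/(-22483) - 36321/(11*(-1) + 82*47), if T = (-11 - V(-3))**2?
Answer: -272329781/28800723 ≈ -9.4557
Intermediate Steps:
T = 100 (T = (-11 - 1*(-1))**2 = (-11 + 1)**2 = (-10)**2 = 100)
T/(-22483) - 36321/(11*(-1) + 82*47) = 100/(-22483) - 36321/(11*(-1) + 82*47) = 100*(-1/22483) - 36321/(-11 + 3854) = -100/22483 - 36321/3843 = -100/22483 - 36321*1/3843 = -100/22483 - 12107/1281 = -272329781/28800723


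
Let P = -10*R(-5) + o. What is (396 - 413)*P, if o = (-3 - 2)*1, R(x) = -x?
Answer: 935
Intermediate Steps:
o = -5 (o = -5*1 = -5)
P = -55 (P = -(-10)*(-5) - 5 = -10*5 - 5 = -50 - 5 = -55)
(396 - 413)*P = (396 - 413)*(-55) = -17*(-55) = 935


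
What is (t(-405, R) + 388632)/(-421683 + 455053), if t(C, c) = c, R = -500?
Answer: 194066/16685 ≈ 11.631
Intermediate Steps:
(t(-405, R) + 388632)/(-421683 + 455053) = (-500 + 388632)/(-421683 + 455053) = 388132/33370 = 388132*(1/33370) = 194066/16685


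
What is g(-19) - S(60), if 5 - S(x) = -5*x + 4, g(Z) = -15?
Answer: -316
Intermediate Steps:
S(x) = 1 + 5*x (S(x) = 5 - (-5*x + 4) = 5 - (4 - 5*x) = 5 + (-4 + 5*x) = 1 + 5*x)
g(-19) - S(60) = -15 - (1 + 5*60) = -15 - (1 + 300) = -15 - 1*301 = -15 - 301 = -316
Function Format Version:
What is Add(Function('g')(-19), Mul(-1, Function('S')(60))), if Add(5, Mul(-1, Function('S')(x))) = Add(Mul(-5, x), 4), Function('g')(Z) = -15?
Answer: -316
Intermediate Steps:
Function('S')(x) = Add(1, Mul(5, x)) (Function('S')(x) = Add(5, Mul(-1, Add(Mul(-5, x), 4))) = Add(5, Mul(-1, Add(4, Mul(-5, x)))) = Add(5, Add(-4, Mul(5, x))) = Add(1, Mul(5, x)))
Add(Function('g')(-19), Mul(-1, Function('S')(60))) = Add(-15, Mul(-1, Add(1, Mul(5, 60)))) = Add(-15, Mul(-1, Add(1, 300))) = Add(-15, Mul(-1, 301)) = Add(-15, -301) = -316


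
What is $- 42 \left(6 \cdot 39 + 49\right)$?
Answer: $-11886$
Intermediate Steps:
$- 42 \left(6 \cdot 39 + 49\right) = - 42 \left(234 + 49\right) = \left(-42\right) 283 = -11886$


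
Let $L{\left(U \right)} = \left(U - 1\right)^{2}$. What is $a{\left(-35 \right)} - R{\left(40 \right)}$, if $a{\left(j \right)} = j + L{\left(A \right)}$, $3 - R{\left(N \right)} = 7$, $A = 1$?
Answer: $-31$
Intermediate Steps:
$R{\left(N \right)} = -4$ ($R{\left(N \right)} = 3 - 7 = -4$)
$L{\left(U \right)} = \left(-1 + U\right)^{2}$
$a{\left(j \right)} = j$ ($a{\left(j \right)} = j + \left(-1 + 1\right)^{2} = j + 0^{2} = j + 0 = j$)
$a{\left(-35 \right)} - R{\left(40 \right)} = -35 - -4 = -35 + 4 = -31$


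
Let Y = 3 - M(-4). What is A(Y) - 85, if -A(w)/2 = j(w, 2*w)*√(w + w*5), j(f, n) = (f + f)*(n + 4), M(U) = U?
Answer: -85 - 504*√42 ≈ -3351.3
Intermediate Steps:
j(f, n) = 2*f*(4 + n) (j(f, n) = (2*f)*(4 + n) = 2*f*(4 + n))
Y = 7 (Y = 3 - 1*(-4) = 3 + 4 = 7)
A(w) = -4*√6*w^(3/2)*(4 + 2*w) (A(w) = -2*2*w*(4 + 2*w)*√(w + w*5) = -2*2*w*(4 + 2*w)*√(w + 5*w) = -2*2*w*(4 + 2*w)*√(6*w) = -2*2*w*(4 + 2*w)*√6*√w = -4*√6*w^(3/2)*(4 + 2*w))
A(Y) - 85 = 8*√6*7^(3/2)*(-2 - 1*7) - 85 = 8*√6*(7*√7)*(-2 - 7) - 85 = 8*√6*(7*√7)*(-9) - 85 = -504*√42 - 85 = -85 - 504*√42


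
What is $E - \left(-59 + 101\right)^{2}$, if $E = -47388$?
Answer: $-49152$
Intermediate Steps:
$E - \left(-59 + 101\right)^{2} = -47388 - \left(-59 + 101\right)^{2} = -47388 - 42^{2} = -47388 - 1764 = -49152$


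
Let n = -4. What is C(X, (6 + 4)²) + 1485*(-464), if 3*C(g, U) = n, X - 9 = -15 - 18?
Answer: -2067124/3 ≈ -6.8904e+5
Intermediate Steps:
X = -24 (X = 9 + (-15 - 18) = 9 - 33 = -24)
C(g, U) = -4/3 (C(g, U) = (⅓)*(-4) = -4/3)
C(X, (6 + 4)²) + 1485*(-464) = -4/3 + 1485*(-464) = -4/3 - 689040 = -2067124/3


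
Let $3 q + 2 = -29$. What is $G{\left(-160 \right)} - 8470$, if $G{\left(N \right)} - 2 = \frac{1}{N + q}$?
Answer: $- \frac{4327151}{511} \approx -8468.0$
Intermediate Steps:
$q = - \frac{31}{3}$ ($q = - \frac{2}{3} + \frac{1}{3} \left(-29\right) = - \frac{2}{3} - \frac{29}{3} = - \frac{31}{3} \approx -10.333$)
$G{\left(N \right)} = 2 + \frac{1}{- \frac{31}{3} + N}$ ($G{\left(N \right)} = 2 + \frac{1}{N - \frac{31}{3}} = 2 + \frac{1}{- \frac{31}{3} + N}$)
$G{\left(-160 \right)} - 8470 = \frac{-59 + 6 \left(-160\right)}{-31 + 3 \left(-160\right)} - 8470 = \frac{-59 - 960}{-31 - 480} - 8470 = \frac{1}{-511} \left(-1019\right) - 8470 = \left(- \frac{1}{511}\right) \left(-1019\right) - 8470 = \frac{1019}{511} - 8470 = - \frac{4327151}{511}$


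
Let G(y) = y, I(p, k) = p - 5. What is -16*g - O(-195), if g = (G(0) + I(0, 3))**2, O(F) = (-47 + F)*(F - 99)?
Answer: -71548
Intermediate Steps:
I(p, k) = -5 + p
O(F) = (-99 + F)*(-47 + F) (O(F) = (-47 + F)*(-99 + F) = (-99 + F)*(-47 + F))
g = 25 (g = (0 + (-5 + 0))**2 = (0 - 5)**2 = (-5)**2 = 25)
-16*g - O(-195) = -16*25 - (4653 + (-195)**2 - 146*(-195)) = -400 - (4653 + 38025 + 28470) = -400 - 1*71148 = -400 - 71148 = -71548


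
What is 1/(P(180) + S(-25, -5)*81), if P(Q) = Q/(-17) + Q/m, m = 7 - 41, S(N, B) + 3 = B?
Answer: -17/11286 ≈ -0.0015063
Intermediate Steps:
S(N, B) = -3 + B
m = -34
P(Q) = -3*Q/34 (P(Q) = Q/(-17) + Q/(-34) = Q*(-1/17) + Q*(-1/34) = -Q/17 - Q/34 = -3*Q/34)
1/(P(180) + S(-25, -5)*81) = 1/(-3/34*180 + (-3 - 5)*81) = 1/(-270/17 - 8*81) = 1/(-270/17 - 648) = 1/(-11286/17) = -17/11286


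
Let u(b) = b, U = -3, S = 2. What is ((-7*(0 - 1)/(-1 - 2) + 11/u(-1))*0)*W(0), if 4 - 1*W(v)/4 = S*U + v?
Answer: 0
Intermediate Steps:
W(v) = 40 - 4*v (W(v) = 16 - 4*(2*(-3) + v) = 16 - 4*(-6 + v) = 16 + (24 - 4*v) = 40 - 4*v)
((-7*(0 - 1)/(-1 - 2) + 11/u(-1))*0)*W(0) = ((-7*(0 - 1)/(-1 - 2) + 11/(-1))*0)*(40 - 4*0) = ((-7/((-3/(-1))) + 11*(-1))*0)*(40 + 0) = ((-7/((-3*(-1))) - 11)*0)*40 = ((-7/3 - 11)*0)*40 = -40/3*0*40 = 0*40 = 0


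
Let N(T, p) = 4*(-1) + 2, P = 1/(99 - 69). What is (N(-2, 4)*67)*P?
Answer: -67/15 ≈ -4.4667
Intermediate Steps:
P = 1/30 ≈ 0.033333
N(T, p) = -2 (N(T, p) = -4 + 2 = -2)
(N(-2, 4)*67)*P = -2*67*(1/30) = -134*1/30 = -67/15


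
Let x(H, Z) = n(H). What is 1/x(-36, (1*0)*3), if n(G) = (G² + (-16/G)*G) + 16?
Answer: 1/1296 ≈ 0.00077160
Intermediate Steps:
n(G) = G² (n(G) = (G² - 16) + 16 = (-16 + G²) + 16 = G²)
x(H, Z) = H²
1/x(-36, (1*0)*3) = 1/((-36)²) = 1/1296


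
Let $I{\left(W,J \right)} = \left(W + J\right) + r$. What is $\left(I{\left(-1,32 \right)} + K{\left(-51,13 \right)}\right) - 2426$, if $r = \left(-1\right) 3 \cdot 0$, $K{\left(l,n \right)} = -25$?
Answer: $-2420$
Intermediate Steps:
$r = 0$ ($r = \left(-3\right) 0 = 0$)
$I{\left(W,J \right)} = J + W$ ($I{\left(W,J \right)} = \left(W + J\right) + 0 = \left(J + W\right) + 0 = J + W$)
$\left(I{\left(-1,32 \right)} + K{\left(-51,13 \right)}\right) - 2426 = \left(\left(32 - 1\right) - 25\right) - 2426 = \left(31 - 25\right) - 2426 = 6 - 2426 = -2420$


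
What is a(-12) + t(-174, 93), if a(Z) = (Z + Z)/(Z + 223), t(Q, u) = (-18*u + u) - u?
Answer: -353238/211 ≈ -1674.1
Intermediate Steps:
t(Q, u) = -18*u (t(Q, u) = -17*u - u = -18*u)
a(Z) = 2*Z/(223 + Z) (a(Z) = (2*Z)/(223 + Z) = 2*Z/(223 + Z))
a(-12) + t(-174, 93) = 2*(-12)/(223 - 12) - 18*93 = 2*(-12)/211 - 1674 = 2*(-12)*(1/211) - 1674 = -24/211 - 1674 = -353238/211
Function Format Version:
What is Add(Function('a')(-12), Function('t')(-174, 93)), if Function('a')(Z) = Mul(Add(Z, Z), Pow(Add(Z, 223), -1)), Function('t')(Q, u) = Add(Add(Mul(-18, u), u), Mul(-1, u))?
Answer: Rational(-353238, 211) ≈ -1674.1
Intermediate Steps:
Function('t')(Q, u) = Mul(-18, u) (Function('t')(Q, u) = Add(Mul(-17, u), Mul(-1, u)) = Mul(-18, u))
Function('a')(Z) = Mul(2, Z, Pow(Add(223, Z), -1)) (Function('a')(Z) = Mul(Mul(2, Z), Pow(Add(223, Z), -1)) = Mul(2, Z, Pow(Add(223, Z), -1)))
Add(Function('a')(-12), Function('t')(-174, 93)) = Add(Mul(2, -12, Pow(Add(223, -12), -1)), Mul(-18, 93)) = Add(Mul(2, -12, Pow(211, -1)), -1674) = Add(Mul(2, -12, Rational(1, 211)), -1674) = Add(Rational(-24, 211), -1674) = Rational(-353238, 211)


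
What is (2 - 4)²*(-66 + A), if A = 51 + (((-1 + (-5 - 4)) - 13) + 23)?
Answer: -60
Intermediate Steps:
A = 51 (A = 51 + (((-1 - 9) - 13) + 23) = 51 + ((-10 - 13) + 23) = 51 + (-23 + 23) = 51 + 0 = 51)
(2 - 4)²*(-66 + A) = (2 - 4)²*(-66 + 51) = (-2)²*(-15) = 4*(-15) = -60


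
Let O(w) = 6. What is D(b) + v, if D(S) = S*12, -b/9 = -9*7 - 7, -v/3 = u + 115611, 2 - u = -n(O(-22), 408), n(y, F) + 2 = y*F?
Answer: -346617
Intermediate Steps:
n(y, F) = -2 + F*y (n(y, F) = -2 + y*F = -2 + F*y)
u = 2448 (u = 2 - (-1)*(-2 + 408*6) = 2 - (-1)*(-2 + 2448) = 2 - (-1)*2446 = 2 - 1*(-2446) = 2 + 2446 = 2448)
v = -354177 (v = -3*(2448 + 115611) = -3*118059 = -354177)
b = 630 (b = -9*(-9*7 - 7) = -9*(-63 - 7) = -9*(-70) = 630)
D(S) = 12*S
D(b) + v = 12*630 - 354177 = 7560 - 354177 = -346617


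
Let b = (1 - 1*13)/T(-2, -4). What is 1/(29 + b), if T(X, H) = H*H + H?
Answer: 1/28 ≈ 0.035714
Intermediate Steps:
T(X, H) = H + H**2 (T(X, H) = H**2 + H = H + H**2)
b = -1 (b = (1 - 1*13)/((-4*(1 - 4))) = (1 - 13)/((-4*(-3))) = -12/12 = -12*1/12 = -1)
1/(29 + b) = 1/(29 - 1) = 1/28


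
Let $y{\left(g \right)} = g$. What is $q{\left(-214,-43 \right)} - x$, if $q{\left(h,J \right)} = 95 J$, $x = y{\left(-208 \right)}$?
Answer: $-3877$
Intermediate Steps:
$x = -208$
$q{\left(-214,-43 \right)} - x = 95 \left(-43\right) - -208 = -4085 + 208 = -3877$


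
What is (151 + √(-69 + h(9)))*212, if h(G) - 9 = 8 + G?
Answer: 32012 + 212*I*√43 ≈ 32012.0 + 1390.2*I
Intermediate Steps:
h(G) = 17 + G (h(G) = 9 + (8 + G) = 17 + G)
(151 + √(-69 + h(9)))*212 = (151 + √(-69 + (17 + 9)))*212 = (151 + √(-69 + 26))*212 = (151 + √(-43))*212 = (151 + I*√43)*212 = 32012 + 212*I*√43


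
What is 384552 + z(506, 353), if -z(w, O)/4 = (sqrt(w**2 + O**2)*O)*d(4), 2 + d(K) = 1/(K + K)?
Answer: 384552 + 5295*sqrt(380645)/2 ≈ 2.0180e+6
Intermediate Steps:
d(K) = -2 + 1/(2*K) (d(K) = -2 + 1/(K + K) = -2 + 1/(2*K))
z(w, O) = 15*O*sqrt(O**2 + w**2)/2 (z(w, O) = -4*sqrt(w**2 + O**2)*O*(-2 + (1/2)/4) = -4*sqrt(O**2 + w**2)*O*(-2 + (1/2)*(1/4)) = -4*O*sqrt(O**2 + w**2)*(-2 + 1/8) = -4*O*sqrt(O**2 + w**2)*(-15)/8 = -(-15)*O*sqrt(O**2 + w**2)/2 = 15*O*sqrt(O**2 + w**2)/2)
384552 + z(506, 353) = 384552 + (15/2)*353*sqrt(353**2 + 506**2) = 384552 + (15/2)*353*sqrt(124609 + 256036) = 384552 + (15/2)*353*sqrt(380645) = 384552 + 5295*sqrt(380645)/2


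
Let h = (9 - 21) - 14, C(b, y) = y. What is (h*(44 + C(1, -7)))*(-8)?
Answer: 7696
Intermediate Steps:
h = -26 (h = -12 - 14 = -26)
(h*(44 + C(1, -7)))*(-8) = -26*(44 - 7)*(-8) = -26*37*(-8) = -962*(-8) = 7696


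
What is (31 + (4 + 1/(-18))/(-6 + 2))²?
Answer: 4669921/5184 ≈ 900.83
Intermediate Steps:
(31 + (4 + 1/(-18))/(-6 + 2))² = (31 + (4 + 1*(-1/18))/(-4))² = (31 + (4 - 1/18)*(-¼))² = (31 + (71/18)*(-¼))² = (31 - 71/72)² = (2161/72)² = 4669921/5184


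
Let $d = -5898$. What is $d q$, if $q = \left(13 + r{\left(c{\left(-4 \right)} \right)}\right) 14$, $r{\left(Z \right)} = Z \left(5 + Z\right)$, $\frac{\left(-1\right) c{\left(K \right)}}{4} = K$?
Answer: $-28817628$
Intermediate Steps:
$c{\left(K \right)} = - 4 K$
$q = 4886$ ($q = \left(13 + \left(-4\right) \left(-4\right) \left(5 - -16\right)\right) 14 = \left(13 + 16 \left(5 + 16\right)\right) 14 = \left(13 + 16 \cdot 21\right) 14 = \left(13 + 336\right) 14 = 349 \cdot 14 = 4886$)
$d q = \left(-5898\right) 4886 = -28817628$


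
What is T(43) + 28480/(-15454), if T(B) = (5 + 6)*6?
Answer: 495742/7727 ≈ 64.157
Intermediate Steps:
T(B) = 66 (T(B) = 11*6 = 66)
T(43) + 28480/(-15454) = 66 + 28480/(-15454) = 66 + 28480*(-1/15454) = 66 - 14240/7727 = 495742/7727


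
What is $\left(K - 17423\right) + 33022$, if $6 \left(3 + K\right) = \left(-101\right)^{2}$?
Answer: $\frac{103777}{6} \approx 17296.0$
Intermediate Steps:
$K = \frac{10183}{6}$ ($K = -3 + \frac{\left(-101\right)^{2}}{6} = -3 + \frac{1}{6} \cdot 10201 = -3 + \frac{10201}{6} = \frac{10183}{6} \approx 1697.2$)
$\left(K - 17423\right) + 33022 = \left(\frac{10183}{6} - 17423\right) + 33022 = - \frac{94355}{6} + 33022 = \frac{103777}{6}$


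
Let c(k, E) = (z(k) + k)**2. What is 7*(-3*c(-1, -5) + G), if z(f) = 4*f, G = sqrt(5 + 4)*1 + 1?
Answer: -497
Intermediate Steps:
G = 4 (G = sqrt(9)*1 + 1 = 3*1 + 1 = 3 + 1 = 4)
c(k, E) = 25*k**2 (c(k, E) = (4*k + k)**2 = (5*k)**2 = 25*k**2)
7*(-3*c(-1, -5) + G) = 7*(-75*(-1)**2 + 4) = 7*(-75 + 4) = 7*(-71) = -497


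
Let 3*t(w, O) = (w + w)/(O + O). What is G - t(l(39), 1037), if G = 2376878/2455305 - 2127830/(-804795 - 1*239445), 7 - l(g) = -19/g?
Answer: 10380817797044687/3456430923202920 ≈ 3.0033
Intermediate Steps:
l(g) = 7 + 19/g (l(g) = 7 - (-19)/g = 7 + 19/g)
t(w, O) = w/(3*O) (t(w, O) = ((w + w)/(O + O))/3 = ((2*w)/((2*O)))/3 = ((2*w)*(1/(2*O)))/3 = (w/O)/3 = w/(3*O))
G = 256883424029/85464256440 (G = 2376878*(1/2455305) - 2127830/(-804795 - 239445) = 2376878/2455305 - 2127830/(-1044240) = 2376878/2455305 - 2127830*(-1/1044240) = 2376878/2455305 + 212783/104424 = 256883424029/85464256440 ≈ 3.0057)
G - t(l(39), 1037) = 256883424029/85464256440 - (7 + 19/39)/(3*1037) = 256883424029/85464256440 - 292/(3*39*1037) = 256883424029/85464256440 - 1*292/121329 = 256883424029/85464256440 - 292/121329 = 10380817797044687/3456430923202920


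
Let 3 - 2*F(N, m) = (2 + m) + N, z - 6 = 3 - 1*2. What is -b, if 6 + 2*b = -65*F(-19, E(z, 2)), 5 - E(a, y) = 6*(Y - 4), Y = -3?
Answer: -1743/4 ≈ -435.75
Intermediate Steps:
z = 7 (z = 6 + (3 - 1*2) = 6 + (3 - 2) = 6 + 1 = 7)
E(a, y) = 47 (E(a, y) = 5 - 6*(-3 - 4) = 5 - 6*(-7) = 5 - 1*(-42) = 5 + 42 = 47)
F(N, m) = ½ - N/2 - m/2 (F(N, m) = 3/2 - ((2 + m) + N)/2 = 3/2 - (2 + N + m)/2 = 3/2 + (-1 - N/2 - m/2) = ½ - N/2 - m/2)
b = 1743/4 (b = -3 + (-65*(½ - ½*(-19) - ½*47))/2 = -3 + (-65*(½ + 19/2 - 47/2))/2 = -3 + (-65*(-27/2))/2 = -3 + (½)*(1755/2) = -3 + 1755/4 = 1743/4 ≈ 435.75)
-b = -1*1743/4 = -1743/4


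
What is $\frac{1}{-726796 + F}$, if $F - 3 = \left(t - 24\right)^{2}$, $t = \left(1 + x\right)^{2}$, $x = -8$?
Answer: $- \frac{1}{726168} \approx -1.3771 \cdot 10^{-6}$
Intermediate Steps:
$t = 49$ ($t = \left(1 - 8\right)^{2} = \left(-7\right)^{2} = 49$)
$F = 628$ ($F = 3 + \left(49 - 24\right)^{2} = 3 + 25^{2} = 3 + 625 = 628$)
$\frac{1}{-726796 + F} = \frac{1}{-726796 + 628} = \frac{1}{-726168} = - \frac{1}{726168}$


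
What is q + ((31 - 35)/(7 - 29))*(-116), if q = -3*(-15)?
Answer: 263/11 ≈ 23.909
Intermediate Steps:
q = 45
q + ((31 - 35)/(7 - 29))*(-116) = 45 + ((31 - 35)/(7 - 29))*(-116) = 45 - 4/(-22)*(-116) = 45 - 4*(-1/22)*(-116) = 45 + (2/11)*(-116) = 45 - 232/11 = 263/11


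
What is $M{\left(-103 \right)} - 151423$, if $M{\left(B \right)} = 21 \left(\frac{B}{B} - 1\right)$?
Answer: $-151423$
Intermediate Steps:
$M{\left(B \right)} = 0$ ($M{\left(B \right)} = 21 \left(1 - 1\right) = 21 \cdot 0 = 0$)
$M{\left(-103 \right)} - 151423 = 0 - 151423 = -151423$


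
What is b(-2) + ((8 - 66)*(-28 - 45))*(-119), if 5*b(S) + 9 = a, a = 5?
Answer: -2519234/5 ≈ -5.0385e+5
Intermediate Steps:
b(S) = -⅘ (b(S) = -9/5 + (⅕)*5 = -9/5 + 1 = -⅘)
b(-2) + ((8 - 66)*(-28 - 45))*(-119) = -⅘ + ((8 - 66)*(-28 - 45))*(-119) = -⅘ - 58*(-73)*(-119) = -⅘ + 4234*(-119) = -⅘ - 503846 = -2519234/5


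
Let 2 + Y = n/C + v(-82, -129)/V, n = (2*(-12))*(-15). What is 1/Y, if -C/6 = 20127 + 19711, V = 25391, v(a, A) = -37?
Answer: -505763329/1013025391 ≈ -0.49926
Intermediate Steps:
n = 360 (n = -24*(-15) = 360)
C = -239028 (C = -6*(20127 + 19711) = -6*39838 = -239028)
Y = -1013025391/505763329 (Y = -2 + (360/(-239028) - 37/25391) = -2 + (360*(-1/239028) - 37*1/25391) = -2 + (-30/19919 - 37/25391) = -2 - 1498733/505763329 = -1013025391/505763329 ≈ -2.0030)
1/Y = 1/(-1013025391/505763329) = -505763329/1013025391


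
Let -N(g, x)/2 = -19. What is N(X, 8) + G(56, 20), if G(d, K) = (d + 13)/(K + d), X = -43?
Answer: 2957/76 ≈ 38.908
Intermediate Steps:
N(g, x) = 38 (N(g, x) = -2*(-19) = 38)
G(d, K) = (13 + d)/(K + d)
N(X, 8) + G(56, 20) = 38 + (13 + 56)/(20 + 56) = 38 + 69/76 = 2957/76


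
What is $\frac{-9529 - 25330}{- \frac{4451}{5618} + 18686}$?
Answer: $- \frac{195837862}{104973497} \approx -1.8656$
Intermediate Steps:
$\frac{-9529 - 25330}{- \frac{4451}{5618} + 18686} = - \frac{34859}{\left(-4451\right) \frac{1}{5618} + 18686} = - \frac{34859}{- \frac{4451}{5618} + 18686} = - \frac{34859}{\frac{104973497}{5618}} = \left(-34859\right) \frac{5618}{104973497} = - \frac{195837862}{104973497}$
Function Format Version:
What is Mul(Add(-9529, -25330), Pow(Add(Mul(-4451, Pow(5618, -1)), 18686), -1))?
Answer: Rational(-195837862, 104973497) ≈ -1.8656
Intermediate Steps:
Mul(Add(-9529, -25330), Pow(Add(Mul(-4451, Pow(5618, -1)), 18686), -1)) = Mul(-34859, Pow(Add(Mul(-4451, Rational(1, 5618)), 18686), -1)) = Mul(-34859, Pow(Add(Rational(-4451, 5618), 18686), -1)) = Mul(-34859, Pow(Rational(104973497, 5618), -1)) = Mul(-34859, Rational(5618, 104973497)) = Rational(-195837862, 104973497)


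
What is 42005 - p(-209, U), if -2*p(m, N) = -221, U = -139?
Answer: 83789/2 ≈ 41895.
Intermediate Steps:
p(m, N) = 221/2 (p(m, N) = -½*(-221) = 221/2)
42005 - p(-209, U) = 42005 - 1*221/2 = 42005 - 221/2 = 83789/2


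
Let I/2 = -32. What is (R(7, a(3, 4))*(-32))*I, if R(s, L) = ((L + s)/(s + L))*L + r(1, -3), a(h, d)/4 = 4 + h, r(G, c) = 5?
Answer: 67584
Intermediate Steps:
I = -64 (I = 2*(-32) = -64)
a(h, d) = 16 + 4*h (a(h, d) = 4*(4 + h) = 16 + 4*h)
R(s, L) = 5 + L (R(s, L) = ((L + s)/(s + L))*L + 5 = ((L + s)/(L + s))*L + 5 = 1*L + 5 = L + 5 = 5 + L)
(R(7, a(3, 4))*(-32))*I = ((5 + (16 + 4*3))*(-32))*(-64) = ((5 + (16 + 12))*(-32))*(-64) = ((5 + 28)*(-32))*(-64) = (33*(-32))*(-64) = -1056*(-64) = 67584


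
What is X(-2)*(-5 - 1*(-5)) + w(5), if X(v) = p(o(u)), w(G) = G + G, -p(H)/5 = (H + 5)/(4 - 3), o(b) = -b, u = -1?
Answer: 10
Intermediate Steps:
p(H) = -25 - 5*H (p(H) = -5*(H + 5)/(4 - 3) = -5*(5 + H)/1 = -5*(5 + H) = -25 - 5*H)
w(G) = 2*G
X(v) = -30 (X(v) = -25 - (-5)*(-1) = -25 - 5*1 = -25 - 5 = -30)
X(-2)*(-5 - 1*(-5)) + w(5) = -30*(-5 - 1*(-5)) + 2*5 = -30*(-5 + 5) + 10 = -30*0 + 10 = 0 + 10 = 10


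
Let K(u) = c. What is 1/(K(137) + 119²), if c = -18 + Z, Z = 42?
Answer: 1/14185 ≈ 7.0497e-5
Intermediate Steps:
c = 24 (c = -18 + 42 = 24)
K(u) = 24
1/(K(137) + 119²) = 1/(24 + 119²) = 1/(24 + 14161) = 1/14185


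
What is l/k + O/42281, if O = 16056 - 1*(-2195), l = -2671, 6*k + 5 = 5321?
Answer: -96762165/37460966 ≈ -2.5830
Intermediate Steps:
k = 886 (k = -⅚ + (⅙)*5321 = -⅚ + 5321/6 = 886)
O = 18251 (O = 16056 + 2195 = 18251)
l/k + O/42281 = -2671/886 + 18251/42281 = -96762165/37460966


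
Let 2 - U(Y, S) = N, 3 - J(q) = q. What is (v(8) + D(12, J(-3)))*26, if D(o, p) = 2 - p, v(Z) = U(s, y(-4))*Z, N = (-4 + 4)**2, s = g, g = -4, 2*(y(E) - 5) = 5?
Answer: 312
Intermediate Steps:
J(q) = 3 - q
y(E) = 15/2 (y(E) = 5 + (1/2)*5 = 5 + 5/2 = 15/2)
s = -4
N = 0 (N = 0**2 = 0)
U(Y, S) = 2 (U(Y, S) = 2 - 1*0 = 2 + 0 = 2)
v(Z) = 2*Z
(v(8) + D(12, J(-3)))*26 = (2*8 + (2 - (3 - 1*(-3))))*26 = (16 + (2 - (3 + 3)))*26 = (16 + (2 - 1*6))*26 = (16 + (2 - 6))*26 = (16 - 4)*26 = 12*26 = 312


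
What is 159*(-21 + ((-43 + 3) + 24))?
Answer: -5883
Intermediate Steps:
159*(-21 + ((-43 + 3) + 24)) = 159*(-21 + (-40 + 24)) = 159*(-21 - 16) = 159*(-37) = -5883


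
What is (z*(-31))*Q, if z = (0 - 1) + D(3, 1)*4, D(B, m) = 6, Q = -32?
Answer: 22816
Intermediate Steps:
z = 23 (z = (0 - 1) + 6*4 = -1 + 24 = 23)
(z*(-31))*Q = (23*(-31))*(-32) = -713*(-32) = 22816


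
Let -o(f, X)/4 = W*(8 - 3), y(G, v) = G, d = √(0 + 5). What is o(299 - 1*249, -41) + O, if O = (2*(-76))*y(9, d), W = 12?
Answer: -1608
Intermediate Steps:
d = √5 ≈ 2.2361
o(f, X) = -240 (o(f, X) = -48*(8 - 3) = -48*5 = -4*60 = -240)
O = -1368 (O = (2*(-76))*9 = -152*9 = -1368)
o(299 - 1*249, -41) + O = -240 - 1368 = -1608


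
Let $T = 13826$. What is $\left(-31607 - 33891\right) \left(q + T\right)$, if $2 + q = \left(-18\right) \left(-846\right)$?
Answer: $-1902847896$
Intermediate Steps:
$q = 15226$ ($q = -2 - -15228 = -2 + 15228 = 15226$)
$\left(-31607 - 33891\right) \left(q + T\right) = \left(-31607 - 33891\right) \left(15226 + 13826\right) = \left(-65498\right) 29052 = -1902847896$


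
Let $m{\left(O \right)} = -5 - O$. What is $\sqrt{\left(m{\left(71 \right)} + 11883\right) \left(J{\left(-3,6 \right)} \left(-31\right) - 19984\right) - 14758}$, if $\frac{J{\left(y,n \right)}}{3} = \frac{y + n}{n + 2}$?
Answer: $\frac{i \sqrt{3782041842}}{4} \approx 15375.0 i$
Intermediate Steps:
$J{\left(y,n \right)} = \frac{3 \left(n + y\right)}{2 + n}$ ($J{\left(y,n \right)} = 3 \frac{y + n}{n + 2} = 3 \frac{n + y}{2 + n} = \frac{3 \left(n + y\right)}{2 + n}$)
$\sqrt{\left(m{\left(71 \right)} + 11883\right) \left(J{\left(-3,6 \right)} \left(-31\right) - 19984\right) - 14758} = \sqrt{\left(\left(-5 - 71\right) + 11883\right) \left(\frac{3 \left(6 - 3\right)}{2 + 6} \left(-31\right) - 19984\right) - 14758} = \sqrt{\left(\left(-5 - 71\right) + 11883\right) \left(3 \cdot \frac{1}{8} \cdot 3 \left(-31\right) - 19984\right) - 14758} = \sqrt{\left(-76 + 11883\right) \left(3 \cdot \frac{1}{8} \cdot 3 \left(-31\right) - 19984\right) - 14758} = \sqrt{11807 \left(\frac{9}{8} \left(-31\right) - 19984\right) - 14758} = \sqrt{11807 \left(- \frac{279}{8} - 19984\right) - 14758} = \sqrt{11807 \left(- \frac{160151}{8}\right) - 14758} = \sqrt{- \frac{1890902857}{8} - 14758} = \sqrt{- \frac{1891020921}{8}} = \frac{i \sqrt{3782041842}}{4}$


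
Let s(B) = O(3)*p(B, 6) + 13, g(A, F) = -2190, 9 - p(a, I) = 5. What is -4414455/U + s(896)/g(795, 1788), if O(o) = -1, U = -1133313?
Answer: 1073050737/275772830 ≈ 3.8911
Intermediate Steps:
p(a, I) = 4 (p(a, I) = 9 - 1*5 = 9 - 5 = 4)
s(B) = 9 (s(B) = -1*4 + 13 = -4 + 13 = 9)
-4414455/U + s(896)/g(795, 1788) = -4414455/(-1133313) + 9/(-2190) = -4414455*(-1/1133313) + 9*(-1/2190) = 1471485/377771 - 3/730 = 1073050737/275772830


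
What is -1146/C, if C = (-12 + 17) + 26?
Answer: -1146/31 ≈ -36.968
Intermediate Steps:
C = 31 (C = 5 + 26 = 31)
-1146/C = -1146/31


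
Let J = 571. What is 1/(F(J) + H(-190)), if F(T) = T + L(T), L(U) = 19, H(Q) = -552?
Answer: 1/38 ≈ 0.026316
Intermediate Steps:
F(T) = 19 + T (F(T) = T + 19 = 19 + T)
1/(F(J) + H(-190)) = 1/((19 + 571) - 552) = 1/(590 - 552) = 1/38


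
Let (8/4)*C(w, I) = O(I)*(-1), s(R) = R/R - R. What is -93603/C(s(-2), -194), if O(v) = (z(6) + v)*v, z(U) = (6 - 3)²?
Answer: 93603/17945 ≈ 5.2161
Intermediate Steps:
z(U) = 9 (z(U) = 3² = 9)
s(R) = 1 - R
O(v) = v*(9 + v) (O(v) = (9 + v)*v = v*(9 + v))
C(w, I) = -I*(9 + I)/2 (C(w, I) = ((I*(9 + I))*(-1))/2 = (-I*(9 + I))/2 = -I*(9 + I)/2)
-93603/C(s(-2), -194) = -93603*1/(97*(9 - 194)) = -93603/((-½*(-194)*(-185))) = -93603/(-17945) = -93603*(-1/17945) = 93603/17945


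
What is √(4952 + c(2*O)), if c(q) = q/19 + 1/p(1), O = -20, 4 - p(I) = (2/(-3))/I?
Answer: √350249914/266 ≈ 70.357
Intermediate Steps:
p(I) = 4 + 2/(3*I) (p(I) = 4 - 2/(-3)/I = 4 - 2*(-⅓)/I = 4 - (-2)/(3*I) = 4 + 2/(3*I))
c(q) = 3/14 + q/19 (c(q) = q/19 + 1/(4 + (⅔)/1) = q*(1/19) + 1/(4 + (⅔)*1) = q/19 + 1/(4 + ⅔) = q/19 + 1/(14/3) = q/19 + 1*(3/14) = q/19 + 3/14 = 3/14 + q/19)
√(4952 + c(2*O)) = √(4952 + (3/14 + (2*(-20))/19)) = √(4952 + (3/14 + (1/19)*(-40))) = √(4952 + (3/14 - 40/19)) = √(4952 - 503/266) = √(1316729/266) = √350249914/266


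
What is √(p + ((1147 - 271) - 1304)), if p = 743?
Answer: 3*√35 ≈ 17.748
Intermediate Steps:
√(p + ((1147 - 271) - 1304)) = √(743 + ((1147 - 271) - 1304)) = √(743 + (876 - 1304)) = √(743 - 428) = √315 = 3*√35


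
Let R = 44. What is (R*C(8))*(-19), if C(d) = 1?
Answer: -836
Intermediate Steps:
(R*C(8))*(-19) = (44*1)*(-19) = 44*(-19) = -836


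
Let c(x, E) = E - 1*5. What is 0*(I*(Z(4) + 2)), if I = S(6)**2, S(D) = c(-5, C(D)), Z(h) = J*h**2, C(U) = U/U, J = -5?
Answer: 0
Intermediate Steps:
C(U) = 1
Z(h) = -5*h**2
c(x, E) = -5 + E (c(x, E) = E - 5 = -5 + E)
S(D) = -4 (S(D) = -5 + 1 = -4)
I = 16 (I = (-4)**2 = 16)
0*(I*(Z(4) + 2)) = 0*(16*(-5*4**2 + 2)) = 0*(16*(-5*16 + 2)) = 0*(16*(-80 + 2)) = 0*(16*(-78)) = 0*(-1248) = 0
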